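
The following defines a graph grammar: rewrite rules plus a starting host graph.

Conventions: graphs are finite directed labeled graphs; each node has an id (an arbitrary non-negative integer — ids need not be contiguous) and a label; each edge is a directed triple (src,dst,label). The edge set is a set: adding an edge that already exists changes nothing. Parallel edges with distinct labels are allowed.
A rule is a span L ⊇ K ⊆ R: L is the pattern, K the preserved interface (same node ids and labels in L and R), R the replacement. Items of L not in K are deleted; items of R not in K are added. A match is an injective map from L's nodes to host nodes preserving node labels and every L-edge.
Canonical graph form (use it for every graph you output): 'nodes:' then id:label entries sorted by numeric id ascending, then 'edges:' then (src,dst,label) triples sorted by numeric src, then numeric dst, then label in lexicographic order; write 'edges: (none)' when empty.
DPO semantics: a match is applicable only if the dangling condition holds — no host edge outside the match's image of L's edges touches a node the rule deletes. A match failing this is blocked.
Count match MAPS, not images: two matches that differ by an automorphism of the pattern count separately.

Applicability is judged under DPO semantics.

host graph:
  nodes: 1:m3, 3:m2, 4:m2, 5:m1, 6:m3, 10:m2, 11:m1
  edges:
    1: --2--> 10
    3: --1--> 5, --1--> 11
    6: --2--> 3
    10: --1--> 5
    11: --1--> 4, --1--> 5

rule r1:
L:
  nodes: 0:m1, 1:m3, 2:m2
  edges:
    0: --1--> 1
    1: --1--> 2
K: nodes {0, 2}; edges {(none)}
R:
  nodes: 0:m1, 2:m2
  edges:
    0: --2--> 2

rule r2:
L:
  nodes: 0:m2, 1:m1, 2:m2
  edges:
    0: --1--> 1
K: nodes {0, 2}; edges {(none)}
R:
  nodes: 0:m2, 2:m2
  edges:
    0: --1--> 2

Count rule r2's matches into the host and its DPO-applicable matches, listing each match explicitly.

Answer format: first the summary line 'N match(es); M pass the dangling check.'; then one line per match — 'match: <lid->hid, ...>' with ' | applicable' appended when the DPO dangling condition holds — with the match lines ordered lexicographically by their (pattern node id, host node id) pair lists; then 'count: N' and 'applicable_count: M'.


6 match(es); 0 pass the dangling check.
match: 0->3, 1->5, 2->4
match: 0->3, 1->5, 2->10
match: 0->3, 1->11, 2->4
match: 0->3, 1->11, 2->10
match: 0->10, 1->5, 2->3
match: 0->10, 1->5, 2->4
count: 6
applicable_count: 0


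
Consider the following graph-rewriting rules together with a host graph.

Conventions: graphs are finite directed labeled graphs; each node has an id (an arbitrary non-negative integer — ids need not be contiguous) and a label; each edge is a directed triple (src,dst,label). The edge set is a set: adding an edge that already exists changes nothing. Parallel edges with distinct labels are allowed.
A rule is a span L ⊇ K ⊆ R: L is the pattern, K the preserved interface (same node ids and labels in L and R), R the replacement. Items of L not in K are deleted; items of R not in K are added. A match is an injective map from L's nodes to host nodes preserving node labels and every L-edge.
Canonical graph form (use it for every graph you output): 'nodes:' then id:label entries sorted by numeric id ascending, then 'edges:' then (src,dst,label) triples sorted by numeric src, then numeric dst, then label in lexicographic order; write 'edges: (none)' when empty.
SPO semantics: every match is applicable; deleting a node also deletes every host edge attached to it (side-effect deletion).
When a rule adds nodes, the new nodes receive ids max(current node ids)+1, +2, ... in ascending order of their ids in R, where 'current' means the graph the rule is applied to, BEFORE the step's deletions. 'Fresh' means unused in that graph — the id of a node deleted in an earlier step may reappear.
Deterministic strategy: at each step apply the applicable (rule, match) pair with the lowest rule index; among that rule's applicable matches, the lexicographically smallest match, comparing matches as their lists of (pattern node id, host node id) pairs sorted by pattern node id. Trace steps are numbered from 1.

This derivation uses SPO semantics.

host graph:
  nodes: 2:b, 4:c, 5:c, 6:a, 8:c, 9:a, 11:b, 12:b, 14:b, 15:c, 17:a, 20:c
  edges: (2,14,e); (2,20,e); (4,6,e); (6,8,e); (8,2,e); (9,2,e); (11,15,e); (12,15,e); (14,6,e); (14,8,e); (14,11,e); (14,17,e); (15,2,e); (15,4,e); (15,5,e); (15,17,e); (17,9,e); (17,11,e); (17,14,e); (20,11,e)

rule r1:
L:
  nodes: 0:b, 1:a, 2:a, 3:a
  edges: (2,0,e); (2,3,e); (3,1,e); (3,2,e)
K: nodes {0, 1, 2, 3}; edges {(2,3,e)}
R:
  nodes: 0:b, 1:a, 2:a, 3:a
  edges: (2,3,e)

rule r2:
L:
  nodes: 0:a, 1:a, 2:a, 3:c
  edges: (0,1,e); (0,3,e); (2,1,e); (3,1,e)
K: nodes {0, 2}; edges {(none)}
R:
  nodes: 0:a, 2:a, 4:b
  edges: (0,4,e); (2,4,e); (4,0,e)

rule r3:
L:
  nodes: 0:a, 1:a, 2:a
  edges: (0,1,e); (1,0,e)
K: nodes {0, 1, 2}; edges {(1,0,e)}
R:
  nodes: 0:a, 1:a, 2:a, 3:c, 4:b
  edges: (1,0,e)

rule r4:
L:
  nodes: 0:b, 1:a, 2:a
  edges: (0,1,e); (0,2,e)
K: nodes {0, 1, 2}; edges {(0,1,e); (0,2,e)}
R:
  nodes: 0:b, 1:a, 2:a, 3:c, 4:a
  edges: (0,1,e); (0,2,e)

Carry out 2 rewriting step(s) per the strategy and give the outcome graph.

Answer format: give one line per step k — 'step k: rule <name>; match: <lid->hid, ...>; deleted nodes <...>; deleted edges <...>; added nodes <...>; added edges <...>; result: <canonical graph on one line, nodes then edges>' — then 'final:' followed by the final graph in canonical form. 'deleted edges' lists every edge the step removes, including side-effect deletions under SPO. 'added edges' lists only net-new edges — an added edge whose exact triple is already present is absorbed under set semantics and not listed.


step 1: rule r4; match: 0->14, 1->6, 2->17; deleted nodes (none); deleted edges (none); added nodes 21, 22; added edges (none); result: nodes: 2:b, 4:c, 5:c, 6:a, 8:c, 9:a, 11:b, 12:b, 14:b, 15:c, 17:a, 20:c, 21:c, 22:a edges: (2,14,e); (2,20,e); (4,6,e); (6,8,e); (8,2,e); (9,2,e); (11,15,e); (12,15,e); (14,6,e); (14,8,e); (14,11,e); (14,17,e); (15,2,e); (15,4,e); (15,5,e); (15,17,e); (17,9,e); (17,11,e); (17,14,e); (20,11,e)
step 2: rule r4; match: 0->14, 1->6, 2->17; deleted nodes (none); deleted edges (none); added nodes 23, 24; added edges (none); result: nodes: 2:b, 4:c, 5:c, 6:a, 8:c, 9:a, 11:b, 12:b, 14:b, 15:c, 17:a, 20:c, 21:c, 22:a, 23:c, 24:a edges: (2,14,e); (2,20,e); (4,6,e); (6,8,e); (8,2,e); (9,2,e); (11,15,e); (12,15,e); (14,6,e); (14,8,e); (14,11,e); (14,17,e); (15,2,e); (15,4,e); (15,5,e); (15,17,e); (17,9,e); (17,11,e); (17,14,e); (20,11,e)
final:
nodes: 2:b, 4:c, 5:c, 6:a, 8:c, 9:a, 11:b, 12:b, 14:b, 15:c, 17:a, 20:c, 21:c, 22:a, 23:c, 24:a
edges: (2,14,e); (2,20,e); (4,6,e); (6,8,e); (8,2,e); (9,2,e); (11,15,e); (12,15,e); (14,6,e); (14,8,e); (14,11,e); (14,17,e); (15,2,e); (15,4,e); (15,5,e); (15,17,e); (17,9,e); (17,11,e); (17,14,e); (20,11,e)


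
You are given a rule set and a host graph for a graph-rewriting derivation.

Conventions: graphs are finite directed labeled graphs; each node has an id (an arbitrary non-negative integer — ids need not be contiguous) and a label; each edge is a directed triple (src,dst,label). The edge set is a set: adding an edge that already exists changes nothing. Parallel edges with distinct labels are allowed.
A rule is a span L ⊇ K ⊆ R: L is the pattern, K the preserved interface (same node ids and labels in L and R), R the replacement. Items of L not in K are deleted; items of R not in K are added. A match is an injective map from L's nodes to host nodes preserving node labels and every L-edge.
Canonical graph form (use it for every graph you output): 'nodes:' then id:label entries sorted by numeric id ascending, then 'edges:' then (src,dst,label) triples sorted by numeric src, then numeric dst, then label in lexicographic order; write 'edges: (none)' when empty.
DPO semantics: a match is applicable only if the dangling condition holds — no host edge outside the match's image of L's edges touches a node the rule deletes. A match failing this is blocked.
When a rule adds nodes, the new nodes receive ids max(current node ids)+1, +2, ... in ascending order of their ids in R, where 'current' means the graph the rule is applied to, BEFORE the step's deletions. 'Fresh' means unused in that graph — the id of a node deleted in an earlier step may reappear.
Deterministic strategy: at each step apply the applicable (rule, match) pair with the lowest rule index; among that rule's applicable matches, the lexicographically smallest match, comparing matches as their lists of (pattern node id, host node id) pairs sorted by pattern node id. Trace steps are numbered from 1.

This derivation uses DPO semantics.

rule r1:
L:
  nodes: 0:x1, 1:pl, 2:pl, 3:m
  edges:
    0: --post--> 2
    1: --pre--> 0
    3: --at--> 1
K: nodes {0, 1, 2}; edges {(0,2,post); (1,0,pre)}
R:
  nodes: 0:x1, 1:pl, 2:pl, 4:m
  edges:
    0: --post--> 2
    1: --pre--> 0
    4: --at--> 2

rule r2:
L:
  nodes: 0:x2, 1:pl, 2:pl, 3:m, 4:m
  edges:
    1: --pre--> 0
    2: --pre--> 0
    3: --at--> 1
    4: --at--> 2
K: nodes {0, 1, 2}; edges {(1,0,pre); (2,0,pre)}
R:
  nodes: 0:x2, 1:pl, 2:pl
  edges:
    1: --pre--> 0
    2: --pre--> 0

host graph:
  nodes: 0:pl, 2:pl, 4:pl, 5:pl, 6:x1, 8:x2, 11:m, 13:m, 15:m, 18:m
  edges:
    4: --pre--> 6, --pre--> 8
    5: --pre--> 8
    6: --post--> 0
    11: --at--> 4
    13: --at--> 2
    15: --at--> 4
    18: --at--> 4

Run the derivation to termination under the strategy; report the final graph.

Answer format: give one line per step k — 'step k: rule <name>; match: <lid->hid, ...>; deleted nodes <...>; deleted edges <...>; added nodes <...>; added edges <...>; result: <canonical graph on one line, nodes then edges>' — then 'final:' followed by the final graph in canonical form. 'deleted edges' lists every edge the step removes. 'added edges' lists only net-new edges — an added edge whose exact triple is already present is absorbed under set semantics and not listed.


step 1: rule r1; match: 0->6, 1->4, 2->0, 3->11; deleted nodes 11; deleted edges (11,4,at); added nodes 19; added edges (19,0,at); result: nodes: 0:pl, 2:pl, 4:pl, 5:pl, 6:x1, 8:x2, 13:m, 15:m, 18:m, 19:m edges: (4,6,pre); (4,8,pre); (5,8,pre); (6,0,post); (13,2,at); (15,4,at); (18,4,at); (19,0,at)
step 2: rule r1; match: 0->6, 1->4, 2->0, 3->15; deleted nodes 15; deleted edges (15,4,at); added nodes 20; added edges (20,0,at); result: nodes: 0:pl, 2:pl, 4:pl, 5:pl, 6:x1, 8:x2, 13:m, 18:m, 19:m, 20:m edges: (4,6,pre); (4,8,pre); (5,8,pre); (6,0,post); (13,2,at); (18,4,at); (19,0,at); (20,0,at)
step 3: rule r1; match: 0->6, 1->4, 2->0, 3->18; deleted nodes 18; deleted edges (18,4,at); added nodes 21; added edges (21,0,at); result: nodes: 0:pl, 2:pl, 4:pl, 5:pl, 6:x1, 8:x2, 13:m, 19:m, 20:m, 21:m edges: (4,6,pre); (4,8,pre); (5,8,pre); (6,0,post); (13,2,at); (19,0,at); (20,0,at); (21,0,at)
final:
nodes: 0:pl, 2:pl, 4:pl, 5:pl, 6:x1, 8:x2, 13:m, 19:m, 20:m, 21:m
edges: (4,6,pre); (4,8,pre); (5,8,pre); (6,0,post); (13,2,at); (19,0,at); (20,0,at); (21,0,at)


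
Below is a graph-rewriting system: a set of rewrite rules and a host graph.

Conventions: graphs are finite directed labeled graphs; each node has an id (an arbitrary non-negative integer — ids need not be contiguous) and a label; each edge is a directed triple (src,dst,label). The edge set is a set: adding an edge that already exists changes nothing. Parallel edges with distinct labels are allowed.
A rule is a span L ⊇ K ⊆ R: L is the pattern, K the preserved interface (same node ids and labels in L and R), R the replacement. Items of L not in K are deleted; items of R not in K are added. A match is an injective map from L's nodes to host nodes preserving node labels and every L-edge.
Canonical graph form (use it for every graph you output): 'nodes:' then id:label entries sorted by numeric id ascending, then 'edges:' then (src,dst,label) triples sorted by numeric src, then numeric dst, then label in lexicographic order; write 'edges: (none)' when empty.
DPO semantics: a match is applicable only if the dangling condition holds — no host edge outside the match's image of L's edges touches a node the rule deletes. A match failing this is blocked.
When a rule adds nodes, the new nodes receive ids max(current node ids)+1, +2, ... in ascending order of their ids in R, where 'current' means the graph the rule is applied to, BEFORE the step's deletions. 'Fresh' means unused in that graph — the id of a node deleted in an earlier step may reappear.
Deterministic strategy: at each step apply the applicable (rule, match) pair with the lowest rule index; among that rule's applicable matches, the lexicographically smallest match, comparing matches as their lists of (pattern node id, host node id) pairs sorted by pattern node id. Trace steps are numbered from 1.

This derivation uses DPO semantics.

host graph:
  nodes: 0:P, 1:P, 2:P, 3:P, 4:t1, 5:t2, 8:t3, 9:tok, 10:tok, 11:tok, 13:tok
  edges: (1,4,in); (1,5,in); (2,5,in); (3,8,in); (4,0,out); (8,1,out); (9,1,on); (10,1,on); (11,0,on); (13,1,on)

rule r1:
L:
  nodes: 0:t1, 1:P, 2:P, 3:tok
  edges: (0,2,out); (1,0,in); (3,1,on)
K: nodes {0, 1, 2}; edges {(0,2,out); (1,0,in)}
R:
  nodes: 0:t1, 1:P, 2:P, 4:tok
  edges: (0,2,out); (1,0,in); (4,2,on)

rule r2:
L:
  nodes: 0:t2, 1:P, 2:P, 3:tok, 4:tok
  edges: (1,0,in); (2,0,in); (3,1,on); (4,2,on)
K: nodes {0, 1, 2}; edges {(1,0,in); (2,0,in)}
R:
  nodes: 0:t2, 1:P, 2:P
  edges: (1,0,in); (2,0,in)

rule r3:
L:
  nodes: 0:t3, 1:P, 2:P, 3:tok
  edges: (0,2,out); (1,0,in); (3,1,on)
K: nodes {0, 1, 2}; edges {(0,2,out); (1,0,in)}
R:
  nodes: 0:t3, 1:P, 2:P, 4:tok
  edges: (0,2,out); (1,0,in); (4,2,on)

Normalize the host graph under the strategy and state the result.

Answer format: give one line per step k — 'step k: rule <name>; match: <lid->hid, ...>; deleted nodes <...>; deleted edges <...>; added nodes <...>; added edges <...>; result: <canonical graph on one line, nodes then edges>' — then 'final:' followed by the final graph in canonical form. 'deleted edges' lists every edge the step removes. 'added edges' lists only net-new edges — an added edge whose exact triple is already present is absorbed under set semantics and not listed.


step 1: rule r1; match: 0->4, 1->1, 2->0, 3->9; deleted nodes 9; deleted edges (9,1,on); added nodes 14; added edges (14,0,on); result: nodes: 0:P, 1:P, 2:P, 3:P, 4:t1, 5:t2, 8:t3, 10:tok, 11:tok, 13:tok, 14:tok edges: (1,4,in); (1,5,in); (2,5,in); (3,8,in); (4,0,out); (8,1,out); (10,1,on); (11,0,on); (13,1,on); (14,0,on)
step 2: rule r1; match: 0->4, 1->1, 2->0, 3->10; deleted nodes 10; deleted edges (10,1,on); added nodes 15; added edges (15,0,on); result: nodes: 0:P, 1:P, 2:P, 3:P, 4:t1, 5:t2, 8:t3, 11:tok, 13:tok, 14:tok, 15:tok edges: (1,4,in); (1,5,in); (2,5,in); (3,8,in); (4,0,out); (8,1,out); (11,0,on); (13,1,on); (14,0,on); (15,0,on)
step 3: rule r1; match: 0->4, 1->1, 2->0, 3->13; deleted nodes 13; deleted edges (13,1,on); added nodes 16; added edges (16,0,on); result: nodes: 0:P, 1:P, 2:P, 3:P, 4:t1, 5:t2, 8:t3, 11:tok, 14:tok, 15:tok, 16:tok edges: (1,4,in); (1,5,in); (2,5,in); (3,8,in); (4,0,out); (8,1,out); (11,0,on); (14,0,on); (15,0,on); (16,0,on)
final:
nodes: 0:P, 1:P, 2:P, 3:P, 4:t1, 5:t2, 8:t3, 11:tok, 14:tok, 15:tok, 16:tok
edges: (1,4,in); (1,5,in); (2,5,in); (3,8,in); (4,0,out); (8,1,out); (11,0,on); (14,0,on); (15,0,on); (16,0,on)


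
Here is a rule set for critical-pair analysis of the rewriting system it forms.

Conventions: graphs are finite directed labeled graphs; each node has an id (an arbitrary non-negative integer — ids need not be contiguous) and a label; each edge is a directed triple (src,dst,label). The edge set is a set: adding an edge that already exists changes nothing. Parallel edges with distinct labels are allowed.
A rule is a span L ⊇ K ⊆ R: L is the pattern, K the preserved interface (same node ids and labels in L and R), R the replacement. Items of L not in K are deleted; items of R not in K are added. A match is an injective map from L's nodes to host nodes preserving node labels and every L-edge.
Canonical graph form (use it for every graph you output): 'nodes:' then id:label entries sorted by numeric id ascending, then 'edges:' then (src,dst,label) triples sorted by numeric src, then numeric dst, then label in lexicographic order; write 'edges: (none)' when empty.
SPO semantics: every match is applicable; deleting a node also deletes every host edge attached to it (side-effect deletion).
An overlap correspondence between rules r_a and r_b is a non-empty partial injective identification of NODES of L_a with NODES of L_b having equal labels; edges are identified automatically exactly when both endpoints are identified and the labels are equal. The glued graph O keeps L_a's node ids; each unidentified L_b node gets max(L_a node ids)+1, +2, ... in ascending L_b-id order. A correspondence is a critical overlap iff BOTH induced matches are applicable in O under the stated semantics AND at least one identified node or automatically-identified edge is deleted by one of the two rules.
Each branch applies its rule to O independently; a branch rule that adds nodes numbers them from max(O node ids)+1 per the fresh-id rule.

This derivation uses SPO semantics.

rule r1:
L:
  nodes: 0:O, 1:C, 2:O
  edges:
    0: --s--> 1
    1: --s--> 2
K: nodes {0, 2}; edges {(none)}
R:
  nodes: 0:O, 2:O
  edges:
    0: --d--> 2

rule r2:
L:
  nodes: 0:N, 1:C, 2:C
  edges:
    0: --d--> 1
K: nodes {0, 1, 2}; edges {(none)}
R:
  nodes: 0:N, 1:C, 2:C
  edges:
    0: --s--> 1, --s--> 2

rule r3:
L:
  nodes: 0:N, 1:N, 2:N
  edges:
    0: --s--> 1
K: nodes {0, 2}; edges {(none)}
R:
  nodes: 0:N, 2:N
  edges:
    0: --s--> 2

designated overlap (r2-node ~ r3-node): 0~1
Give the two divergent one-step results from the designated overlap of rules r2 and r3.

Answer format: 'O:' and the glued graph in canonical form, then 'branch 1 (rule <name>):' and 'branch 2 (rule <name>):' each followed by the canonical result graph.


O:
nodes: 0:N, 1:C, 2:C, 3:N, 4:N
edges: (0,1,d); (3,0,s)
branch 1 (rule r2):
nodes: 0:N, 1:C, 2:C, 3:N, 4:N
edges: (0,1,s); (0,2,s); (3,0,s)
branch 2 (rule r3):
nodes: 1:C, 2:C, 3:N, 4:N
edges: (3,4,s)


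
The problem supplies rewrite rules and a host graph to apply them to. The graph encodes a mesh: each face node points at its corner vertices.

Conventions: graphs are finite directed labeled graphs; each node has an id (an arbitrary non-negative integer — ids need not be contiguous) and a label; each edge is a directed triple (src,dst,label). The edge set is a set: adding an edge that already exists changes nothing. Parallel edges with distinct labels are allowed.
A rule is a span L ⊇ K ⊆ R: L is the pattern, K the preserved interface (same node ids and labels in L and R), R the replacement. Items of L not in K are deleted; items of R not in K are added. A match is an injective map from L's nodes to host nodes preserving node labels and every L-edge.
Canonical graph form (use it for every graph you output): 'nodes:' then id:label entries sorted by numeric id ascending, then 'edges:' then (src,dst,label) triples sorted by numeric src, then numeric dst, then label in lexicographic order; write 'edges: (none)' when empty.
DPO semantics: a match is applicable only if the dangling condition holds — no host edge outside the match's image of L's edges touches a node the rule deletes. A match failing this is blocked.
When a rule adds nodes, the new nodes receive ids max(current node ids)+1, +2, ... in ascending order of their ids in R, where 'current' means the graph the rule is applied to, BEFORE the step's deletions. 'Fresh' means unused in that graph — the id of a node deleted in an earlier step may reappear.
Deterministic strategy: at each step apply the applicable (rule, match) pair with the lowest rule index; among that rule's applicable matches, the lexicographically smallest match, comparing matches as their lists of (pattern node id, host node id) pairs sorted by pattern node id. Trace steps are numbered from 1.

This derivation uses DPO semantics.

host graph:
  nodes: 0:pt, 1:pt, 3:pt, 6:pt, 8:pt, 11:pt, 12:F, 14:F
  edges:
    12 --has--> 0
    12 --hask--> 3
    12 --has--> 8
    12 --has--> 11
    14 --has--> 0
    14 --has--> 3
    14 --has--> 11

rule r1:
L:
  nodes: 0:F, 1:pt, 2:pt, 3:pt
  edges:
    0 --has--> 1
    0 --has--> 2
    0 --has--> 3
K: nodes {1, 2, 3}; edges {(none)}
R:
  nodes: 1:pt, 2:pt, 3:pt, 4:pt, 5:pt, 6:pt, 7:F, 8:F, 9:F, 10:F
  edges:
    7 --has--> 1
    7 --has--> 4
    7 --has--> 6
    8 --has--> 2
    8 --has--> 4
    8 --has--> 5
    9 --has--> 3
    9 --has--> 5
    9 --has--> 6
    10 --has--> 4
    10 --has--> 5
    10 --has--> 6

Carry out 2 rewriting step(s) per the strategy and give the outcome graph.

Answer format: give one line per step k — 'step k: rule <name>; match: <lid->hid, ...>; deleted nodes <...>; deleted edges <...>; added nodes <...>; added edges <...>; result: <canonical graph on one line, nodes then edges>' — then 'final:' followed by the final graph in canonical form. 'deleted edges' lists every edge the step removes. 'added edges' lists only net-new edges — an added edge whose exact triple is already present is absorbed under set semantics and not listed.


step 1: rule r1; match: 0->14, 1->0, 2->3, 3->11; deleted nodes 14; deleted edges (14,0,has); (14,3,has); (14,11,has); added nodes 15, 16, 17, 18, 19, 20, 21; added edges (18,0,has); (18,15,has); (18,17,has); (19,3,has); (19,15,has); (19,16,has); (20,11,has); (20,16,has); (20,17,has); (21,15,has); (21,16,has); (21,17,has); result: nodes: 0:pt, 1:pt, 3:pt, 6:pt, 8:pt, 11:pt, 12:F, 15:pt, 16:pt, 17:pt, 18:F, 19:F, 20:F, 21:F edges: (12,0,has); (12,3,hask); (12,8,has); (12,11,has); (18,0,has); (18,15,has); (18,17,has); (19,3,has); (19,15,has); (19,16,has); (20,11,has); (20,16,has); (20,17,has); (21,15,has); (21,16,has); (21,17,has)
step 2: rule r1; match: 0->18, 1->0, 2->15, 3->17; deleted nodes 18; deleted edges (18,0,has); (18,15,has); (18,17,has); added nodes 22, 23, 24, 25, 26, 27, 28; added edges (25,0,has); (25,22,has); (25,24,has); (26,15,has); (26,22,has); (26,23,has); (27,17,has); (27,23,has); (27,24,has); (28,22,has); (28,23,has); (28,24,has); result: nodes: 0:pt, 1:pt, 3:pt, 6:pt, 8:pt, 11:pt, 12:F, 15:pt, 16:pt, 17:pt, 19:F, 20:F, 21:F, 22:pt, 23:pt, 24:pt, 25:F, 26:F, 27:F, 28:F edges: (12,0,has); (12,3,hask); (12,8,has); (12,11,has); (19,3,has); (19,15,has); (19,16,has); (20,11,has); (20,16,has); (20,17,has); (21,15,has); (21,16,has); (21,17,has); (25,0,has); (25,22,has); (25,24,has); (26,15,has); (26,22,has); (26,23,has); (27,17,has); (27,23,has); (27,24,has); (28,22,has); (28,23,has); (28,24,has)
final:
nodes: 0:pt, 1:pt, 3:pt, 6:pt, 8:pt, 11:pt, 12:F, 15:pt, 16:pt, 17:pt, 19:F, 20:F, 21:F, 22:pt, 23:pt, 24:pt, 25:F, 26:F, 27:F, 28:F
edges: (12,0,has); (12,3,hask); (12,8,has); (12,11,has); (19,3,has); (19,15,has); (19,16,has); (20,11,has); (20,16,has); (20,17,has); (21,15,has); (21,16,has); (21,17,has); (25,0,has); (25,22,has); (25,24,has); (26,15,has); (26,22,has); (26,23,has); (27,17,has); (27,23,has); (27,24,has); (28,22,has); (28,23,has); (28,24,has)


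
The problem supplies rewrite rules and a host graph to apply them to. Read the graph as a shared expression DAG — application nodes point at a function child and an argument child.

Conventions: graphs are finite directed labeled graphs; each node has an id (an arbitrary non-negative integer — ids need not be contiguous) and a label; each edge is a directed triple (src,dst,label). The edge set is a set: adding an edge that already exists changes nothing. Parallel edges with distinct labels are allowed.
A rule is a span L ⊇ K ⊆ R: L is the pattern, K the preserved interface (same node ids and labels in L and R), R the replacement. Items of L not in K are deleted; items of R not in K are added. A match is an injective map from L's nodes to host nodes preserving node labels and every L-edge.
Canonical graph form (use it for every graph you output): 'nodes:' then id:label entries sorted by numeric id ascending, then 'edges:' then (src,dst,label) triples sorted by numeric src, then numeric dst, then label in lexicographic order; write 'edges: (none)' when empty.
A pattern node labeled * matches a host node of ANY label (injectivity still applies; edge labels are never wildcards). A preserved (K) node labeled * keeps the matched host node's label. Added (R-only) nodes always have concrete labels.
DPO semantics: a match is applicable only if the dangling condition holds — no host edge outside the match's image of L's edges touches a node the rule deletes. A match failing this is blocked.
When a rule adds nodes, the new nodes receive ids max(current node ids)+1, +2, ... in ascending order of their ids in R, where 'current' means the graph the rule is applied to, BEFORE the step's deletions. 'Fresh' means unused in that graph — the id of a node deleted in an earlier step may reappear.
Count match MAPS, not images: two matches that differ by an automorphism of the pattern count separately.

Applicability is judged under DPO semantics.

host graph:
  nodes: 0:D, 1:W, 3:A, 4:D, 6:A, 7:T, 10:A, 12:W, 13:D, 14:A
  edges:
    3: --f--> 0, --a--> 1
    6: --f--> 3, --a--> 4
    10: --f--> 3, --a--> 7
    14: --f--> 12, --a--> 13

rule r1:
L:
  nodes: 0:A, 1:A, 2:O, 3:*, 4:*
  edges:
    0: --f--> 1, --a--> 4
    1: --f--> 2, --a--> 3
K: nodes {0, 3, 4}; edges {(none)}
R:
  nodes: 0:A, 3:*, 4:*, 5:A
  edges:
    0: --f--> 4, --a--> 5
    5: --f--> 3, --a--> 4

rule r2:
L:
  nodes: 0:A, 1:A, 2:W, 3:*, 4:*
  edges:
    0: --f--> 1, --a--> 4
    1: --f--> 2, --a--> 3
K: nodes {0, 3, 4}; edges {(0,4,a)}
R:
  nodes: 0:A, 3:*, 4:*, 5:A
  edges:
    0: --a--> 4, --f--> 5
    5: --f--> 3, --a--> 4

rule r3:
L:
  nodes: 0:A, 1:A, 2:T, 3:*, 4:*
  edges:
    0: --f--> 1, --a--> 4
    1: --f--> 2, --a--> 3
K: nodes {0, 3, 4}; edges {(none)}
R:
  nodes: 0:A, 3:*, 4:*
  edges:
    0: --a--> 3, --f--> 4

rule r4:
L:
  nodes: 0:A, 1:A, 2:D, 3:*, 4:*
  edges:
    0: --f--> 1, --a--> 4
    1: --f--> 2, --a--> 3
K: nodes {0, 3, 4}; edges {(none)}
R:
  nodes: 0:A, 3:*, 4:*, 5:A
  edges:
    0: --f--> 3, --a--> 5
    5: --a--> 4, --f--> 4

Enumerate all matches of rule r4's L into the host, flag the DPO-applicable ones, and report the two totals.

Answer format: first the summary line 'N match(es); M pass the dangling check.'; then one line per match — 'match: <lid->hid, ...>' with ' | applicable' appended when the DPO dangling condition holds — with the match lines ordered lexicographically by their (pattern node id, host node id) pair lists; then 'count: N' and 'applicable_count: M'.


2 match(es); 0 pass the dangling check.
match: 0->6, 1->3, 2->0, 3->1, 4->4
match: 0->10, 1->3, 2->0, 3->1, 4->7
count: 2
applicable_count: 0


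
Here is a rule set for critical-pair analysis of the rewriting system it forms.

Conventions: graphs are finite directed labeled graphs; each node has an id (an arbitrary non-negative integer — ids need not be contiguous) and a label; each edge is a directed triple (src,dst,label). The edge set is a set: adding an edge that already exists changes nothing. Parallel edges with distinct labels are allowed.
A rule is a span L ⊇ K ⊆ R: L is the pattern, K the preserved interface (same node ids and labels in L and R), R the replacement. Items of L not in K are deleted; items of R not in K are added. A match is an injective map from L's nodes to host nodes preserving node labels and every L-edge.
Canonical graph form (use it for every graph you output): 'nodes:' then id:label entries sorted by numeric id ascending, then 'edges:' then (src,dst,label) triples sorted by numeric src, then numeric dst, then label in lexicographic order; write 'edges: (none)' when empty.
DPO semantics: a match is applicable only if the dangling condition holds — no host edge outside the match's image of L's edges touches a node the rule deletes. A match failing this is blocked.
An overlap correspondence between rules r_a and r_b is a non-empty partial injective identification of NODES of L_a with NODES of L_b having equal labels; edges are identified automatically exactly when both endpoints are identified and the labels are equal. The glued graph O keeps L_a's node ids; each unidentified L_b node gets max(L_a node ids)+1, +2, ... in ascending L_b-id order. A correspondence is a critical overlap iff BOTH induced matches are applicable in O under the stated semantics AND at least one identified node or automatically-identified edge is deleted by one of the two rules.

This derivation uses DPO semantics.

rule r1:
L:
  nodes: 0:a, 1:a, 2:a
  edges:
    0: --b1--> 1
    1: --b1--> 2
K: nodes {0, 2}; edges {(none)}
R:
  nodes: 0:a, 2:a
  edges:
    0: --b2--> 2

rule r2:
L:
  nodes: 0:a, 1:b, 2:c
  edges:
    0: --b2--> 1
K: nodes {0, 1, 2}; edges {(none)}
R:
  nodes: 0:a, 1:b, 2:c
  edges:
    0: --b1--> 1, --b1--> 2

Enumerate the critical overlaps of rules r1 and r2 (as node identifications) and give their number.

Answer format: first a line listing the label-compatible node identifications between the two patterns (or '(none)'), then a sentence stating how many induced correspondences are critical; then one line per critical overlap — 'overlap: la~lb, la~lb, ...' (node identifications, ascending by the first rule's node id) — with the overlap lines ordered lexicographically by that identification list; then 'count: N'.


label-compatible node identifications between L(r1) and L(r2): 0~0, 1~0, 2~0
0 of the induced correspondences are critical overlaps of r1 and r2.
count: 0


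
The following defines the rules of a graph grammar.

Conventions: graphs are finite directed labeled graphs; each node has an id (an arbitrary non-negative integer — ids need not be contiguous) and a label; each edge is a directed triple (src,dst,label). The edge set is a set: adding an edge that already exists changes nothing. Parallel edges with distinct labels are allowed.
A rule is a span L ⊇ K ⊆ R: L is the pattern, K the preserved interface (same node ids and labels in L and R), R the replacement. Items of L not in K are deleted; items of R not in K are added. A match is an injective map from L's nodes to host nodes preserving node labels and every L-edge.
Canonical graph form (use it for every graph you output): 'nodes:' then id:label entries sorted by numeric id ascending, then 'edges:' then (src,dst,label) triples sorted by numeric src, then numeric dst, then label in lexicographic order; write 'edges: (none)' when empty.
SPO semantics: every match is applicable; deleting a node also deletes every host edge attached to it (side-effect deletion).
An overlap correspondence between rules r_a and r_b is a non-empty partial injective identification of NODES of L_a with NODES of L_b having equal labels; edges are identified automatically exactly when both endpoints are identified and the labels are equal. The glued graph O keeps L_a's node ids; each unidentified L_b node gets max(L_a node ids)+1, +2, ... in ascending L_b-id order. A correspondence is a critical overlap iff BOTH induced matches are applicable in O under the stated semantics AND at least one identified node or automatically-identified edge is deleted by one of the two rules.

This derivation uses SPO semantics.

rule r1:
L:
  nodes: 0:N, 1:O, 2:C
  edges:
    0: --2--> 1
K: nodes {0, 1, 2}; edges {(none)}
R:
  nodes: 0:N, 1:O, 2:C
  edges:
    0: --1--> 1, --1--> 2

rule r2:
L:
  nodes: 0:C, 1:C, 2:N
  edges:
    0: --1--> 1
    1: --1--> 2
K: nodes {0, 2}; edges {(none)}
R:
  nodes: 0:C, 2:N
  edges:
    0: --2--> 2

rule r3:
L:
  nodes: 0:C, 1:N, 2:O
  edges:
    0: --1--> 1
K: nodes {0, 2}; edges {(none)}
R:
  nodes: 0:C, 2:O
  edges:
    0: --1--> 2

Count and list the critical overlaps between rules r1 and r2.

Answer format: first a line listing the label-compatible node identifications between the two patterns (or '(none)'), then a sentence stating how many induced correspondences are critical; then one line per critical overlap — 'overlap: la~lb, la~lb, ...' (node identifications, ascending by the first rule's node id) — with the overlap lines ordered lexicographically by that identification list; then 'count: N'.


label-compatible node identifications between L(r1) and L(r2): 0~2, 2~0, 2~1
2 of the induced correspondences are critical overlaps of r1 and r2.
overlap: 0~2, 2~1
overlap: 2~1
count: 2


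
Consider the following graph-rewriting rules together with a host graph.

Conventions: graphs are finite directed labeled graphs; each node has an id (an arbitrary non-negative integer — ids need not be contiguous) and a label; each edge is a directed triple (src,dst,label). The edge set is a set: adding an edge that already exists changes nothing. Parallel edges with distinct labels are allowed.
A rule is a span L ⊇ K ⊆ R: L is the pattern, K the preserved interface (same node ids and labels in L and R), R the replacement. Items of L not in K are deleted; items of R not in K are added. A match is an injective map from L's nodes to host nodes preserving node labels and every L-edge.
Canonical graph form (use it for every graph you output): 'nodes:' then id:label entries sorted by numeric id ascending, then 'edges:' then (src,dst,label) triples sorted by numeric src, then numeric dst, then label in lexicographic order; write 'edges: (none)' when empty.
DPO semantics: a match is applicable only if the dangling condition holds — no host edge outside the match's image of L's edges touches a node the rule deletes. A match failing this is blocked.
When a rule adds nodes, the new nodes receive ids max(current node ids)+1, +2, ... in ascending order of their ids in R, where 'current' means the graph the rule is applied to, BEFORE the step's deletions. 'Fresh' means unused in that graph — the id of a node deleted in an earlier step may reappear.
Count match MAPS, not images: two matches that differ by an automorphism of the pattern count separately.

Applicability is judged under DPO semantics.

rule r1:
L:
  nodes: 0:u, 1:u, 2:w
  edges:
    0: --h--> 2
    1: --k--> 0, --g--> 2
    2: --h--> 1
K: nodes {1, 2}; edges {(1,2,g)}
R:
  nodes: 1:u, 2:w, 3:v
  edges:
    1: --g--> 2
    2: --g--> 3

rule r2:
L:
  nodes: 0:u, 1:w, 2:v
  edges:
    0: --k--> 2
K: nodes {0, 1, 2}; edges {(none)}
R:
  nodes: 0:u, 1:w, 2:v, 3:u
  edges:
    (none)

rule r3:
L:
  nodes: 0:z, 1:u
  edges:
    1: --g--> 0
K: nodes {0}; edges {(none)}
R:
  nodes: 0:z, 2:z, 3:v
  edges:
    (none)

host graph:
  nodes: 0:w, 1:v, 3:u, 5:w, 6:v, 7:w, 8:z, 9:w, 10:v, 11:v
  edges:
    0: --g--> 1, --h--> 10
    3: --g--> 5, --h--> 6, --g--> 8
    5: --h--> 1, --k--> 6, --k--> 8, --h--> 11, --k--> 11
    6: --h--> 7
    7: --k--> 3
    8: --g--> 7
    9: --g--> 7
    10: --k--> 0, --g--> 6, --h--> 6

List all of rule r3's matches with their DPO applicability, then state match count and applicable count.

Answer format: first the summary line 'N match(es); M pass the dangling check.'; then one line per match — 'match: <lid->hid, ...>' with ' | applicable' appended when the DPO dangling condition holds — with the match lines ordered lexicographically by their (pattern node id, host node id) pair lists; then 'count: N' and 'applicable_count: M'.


1 match(es); 0 pass the dangling check.
match: 0->8, 1->3
count: 1
applicable_count: 0


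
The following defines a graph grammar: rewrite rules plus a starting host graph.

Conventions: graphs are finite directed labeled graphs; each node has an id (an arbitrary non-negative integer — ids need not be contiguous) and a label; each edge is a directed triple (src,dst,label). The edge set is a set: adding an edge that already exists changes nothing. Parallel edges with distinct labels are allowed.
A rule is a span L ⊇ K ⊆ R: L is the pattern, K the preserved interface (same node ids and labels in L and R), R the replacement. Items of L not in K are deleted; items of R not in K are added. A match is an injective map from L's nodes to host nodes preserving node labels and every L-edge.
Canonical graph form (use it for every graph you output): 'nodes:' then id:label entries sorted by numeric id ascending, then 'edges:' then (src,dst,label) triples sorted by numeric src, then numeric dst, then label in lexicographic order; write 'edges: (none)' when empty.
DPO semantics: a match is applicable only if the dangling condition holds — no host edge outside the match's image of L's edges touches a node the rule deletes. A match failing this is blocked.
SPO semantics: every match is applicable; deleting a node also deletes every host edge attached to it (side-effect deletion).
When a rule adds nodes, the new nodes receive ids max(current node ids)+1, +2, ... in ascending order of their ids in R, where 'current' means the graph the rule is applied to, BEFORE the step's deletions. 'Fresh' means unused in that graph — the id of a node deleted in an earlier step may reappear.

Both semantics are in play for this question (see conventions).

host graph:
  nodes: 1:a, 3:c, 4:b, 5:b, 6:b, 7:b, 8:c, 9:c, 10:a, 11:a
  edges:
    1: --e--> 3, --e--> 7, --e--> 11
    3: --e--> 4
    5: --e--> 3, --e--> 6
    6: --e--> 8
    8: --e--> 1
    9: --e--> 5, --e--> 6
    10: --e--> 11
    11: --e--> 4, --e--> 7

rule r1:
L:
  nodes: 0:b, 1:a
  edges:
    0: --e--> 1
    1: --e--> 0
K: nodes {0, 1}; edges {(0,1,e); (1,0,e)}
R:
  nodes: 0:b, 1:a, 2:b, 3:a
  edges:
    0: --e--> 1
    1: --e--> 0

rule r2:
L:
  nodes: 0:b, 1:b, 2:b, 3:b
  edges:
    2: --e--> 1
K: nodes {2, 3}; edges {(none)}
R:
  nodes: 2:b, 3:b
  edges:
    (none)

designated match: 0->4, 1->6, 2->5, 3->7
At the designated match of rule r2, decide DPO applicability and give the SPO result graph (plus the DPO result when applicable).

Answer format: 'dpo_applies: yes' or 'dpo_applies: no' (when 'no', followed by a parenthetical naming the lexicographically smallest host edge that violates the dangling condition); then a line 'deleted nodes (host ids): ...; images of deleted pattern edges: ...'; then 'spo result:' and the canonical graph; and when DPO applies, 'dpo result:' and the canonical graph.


dpo_applies: no
(the rule deletes node 4, which keeps host edge (3,4,e) outside the match image — the dangling condition fails, DPO blocks; SPO proceeds and side-deletes such edges)
deleted nodes (host ids): 4, 6; images of deleted pattern edges: (5,6,e)
spo result:
nodes: 1:a, 3:c, 5:b, 7:b, 8:c, 9:c, 10:a, 11:a
edges: (1,3,e); (1,7,e); (1,11,e); (5,3,e); (8,1,e); (9,5,e); (10,11,e); (11,7,e)


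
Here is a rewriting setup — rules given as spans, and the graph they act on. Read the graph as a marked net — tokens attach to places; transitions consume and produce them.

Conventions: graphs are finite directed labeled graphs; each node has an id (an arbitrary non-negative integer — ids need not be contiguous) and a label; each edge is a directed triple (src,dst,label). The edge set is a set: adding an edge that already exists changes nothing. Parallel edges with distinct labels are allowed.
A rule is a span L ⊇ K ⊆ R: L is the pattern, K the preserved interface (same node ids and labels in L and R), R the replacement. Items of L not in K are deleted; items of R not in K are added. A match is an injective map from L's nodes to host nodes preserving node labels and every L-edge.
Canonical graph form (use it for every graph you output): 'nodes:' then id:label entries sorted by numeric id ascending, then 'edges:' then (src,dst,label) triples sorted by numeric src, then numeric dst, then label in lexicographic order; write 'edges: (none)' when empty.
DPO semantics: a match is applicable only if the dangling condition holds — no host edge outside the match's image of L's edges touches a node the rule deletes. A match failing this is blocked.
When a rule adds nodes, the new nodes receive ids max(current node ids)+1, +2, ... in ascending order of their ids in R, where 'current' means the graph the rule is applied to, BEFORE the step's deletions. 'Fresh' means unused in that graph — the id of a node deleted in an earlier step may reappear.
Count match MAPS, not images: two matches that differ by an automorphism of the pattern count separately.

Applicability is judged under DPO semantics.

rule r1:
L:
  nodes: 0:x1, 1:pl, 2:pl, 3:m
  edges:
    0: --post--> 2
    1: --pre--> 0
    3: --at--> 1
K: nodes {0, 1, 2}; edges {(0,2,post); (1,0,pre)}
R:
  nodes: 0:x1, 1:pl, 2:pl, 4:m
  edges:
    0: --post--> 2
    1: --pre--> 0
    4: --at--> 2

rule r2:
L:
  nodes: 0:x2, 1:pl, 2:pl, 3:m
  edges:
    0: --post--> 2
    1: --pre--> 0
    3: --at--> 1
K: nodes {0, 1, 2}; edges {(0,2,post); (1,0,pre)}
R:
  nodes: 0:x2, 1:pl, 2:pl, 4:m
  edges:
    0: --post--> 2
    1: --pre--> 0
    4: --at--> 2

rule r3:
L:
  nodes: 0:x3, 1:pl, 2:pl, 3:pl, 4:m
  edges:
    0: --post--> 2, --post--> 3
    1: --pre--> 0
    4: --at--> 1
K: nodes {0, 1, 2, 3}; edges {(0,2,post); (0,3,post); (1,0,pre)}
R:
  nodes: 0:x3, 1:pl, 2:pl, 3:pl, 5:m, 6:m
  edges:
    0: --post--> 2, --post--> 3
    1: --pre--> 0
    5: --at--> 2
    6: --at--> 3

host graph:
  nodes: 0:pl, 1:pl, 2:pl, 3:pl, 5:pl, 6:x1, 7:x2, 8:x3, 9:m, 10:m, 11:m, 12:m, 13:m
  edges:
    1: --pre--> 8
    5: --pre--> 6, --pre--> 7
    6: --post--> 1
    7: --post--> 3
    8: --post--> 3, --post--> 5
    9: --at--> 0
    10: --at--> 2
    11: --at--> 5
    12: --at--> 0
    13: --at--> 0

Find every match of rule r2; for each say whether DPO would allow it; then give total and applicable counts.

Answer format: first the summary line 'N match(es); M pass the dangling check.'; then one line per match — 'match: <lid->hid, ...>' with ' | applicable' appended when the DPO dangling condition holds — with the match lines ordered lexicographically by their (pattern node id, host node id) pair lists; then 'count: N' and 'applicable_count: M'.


1 match(es); 1 pass the dangling check.
match: 0->7, 1->5, 2->3, 3->11 | applicable
count: 1
applicable_count: 1
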